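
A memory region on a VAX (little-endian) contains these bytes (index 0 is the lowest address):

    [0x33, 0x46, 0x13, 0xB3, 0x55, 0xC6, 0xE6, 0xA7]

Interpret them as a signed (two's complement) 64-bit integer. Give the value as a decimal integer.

-6348168553353230797

In little-endian order the low byte comes first in memory.
Reassemble most-significant byte first: A7 E6 C6 55 B3 13 46 33 → 0xA7E6C655B3134633.
Top bit is set, so as a signed 64-bit value this is 0xA7E6C655B3134633 − 2^64 = -6348168553353230797.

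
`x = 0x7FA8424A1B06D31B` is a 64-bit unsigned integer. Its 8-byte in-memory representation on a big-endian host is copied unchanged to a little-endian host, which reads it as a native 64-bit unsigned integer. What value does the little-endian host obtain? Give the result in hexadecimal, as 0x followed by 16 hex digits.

0x1BD3061B4A42A87F

Stored big-endian, the bytes at ascending addresses are 7F A8 42 4A 1B 06 D3 1B.
Read back as little-endian, the first byte is least significant, giving 0x1BD3061B4A42A87F.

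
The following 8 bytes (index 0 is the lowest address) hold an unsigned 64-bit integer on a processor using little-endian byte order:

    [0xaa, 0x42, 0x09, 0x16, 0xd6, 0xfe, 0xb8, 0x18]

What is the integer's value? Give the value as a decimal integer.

In little-endian order the low byte comes first in memory.
Reassemble most-significant byte first: 18 B8 FE D6 16 09 42 AA → 0x18B8FED6160942AA.
0x18B8FED6160942AA = 1781453848071193258.

1781453848071193258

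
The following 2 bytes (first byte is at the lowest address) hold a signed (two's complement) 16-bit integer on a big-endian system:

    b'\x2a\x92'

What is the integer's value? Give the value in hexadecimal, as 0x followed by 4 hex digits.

0x2A92

Big-endian: lowest address holds the most-significant byte.
The bytes are already most-significant first: 0x2A92.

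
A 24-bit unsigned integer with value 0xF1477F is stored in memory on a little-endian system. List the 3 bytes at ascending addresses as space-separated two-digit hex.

Split into bytes (most-significant first): F1 47 7F.
Little-endian stores the least-significant byte at the lowest address.
So at ascending addresses the bytes are 7F 47 F1.

7F 47 F1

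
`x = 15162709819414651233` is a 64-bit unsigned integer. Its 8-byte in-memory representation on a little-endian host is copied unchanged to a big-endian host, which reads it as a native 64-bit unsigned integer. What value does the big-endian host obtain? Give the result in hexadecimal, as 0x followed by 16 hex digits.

15162709819414651233 in 64-bit hexadecimal is 0xD26CC43ECA89A161.
Stored little-endian, the bytes at ascending addresses are 61 A1 89 CA 3E C4 6C D2.
Read back as big-endian, the last byte is least significant, giving 0x61A189CA3EC46CD2.

0x61A189CA3EC46CD2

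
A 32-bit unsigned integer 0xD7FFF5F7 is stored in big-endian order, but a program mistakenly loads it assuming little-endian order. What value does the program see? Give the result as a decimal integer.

Stored big-endian, the bytes at ascending addresses are D7 FF F5 F7.
Read back as little-endian, the first byte is least significant, giving 0xF7F5FFD7.
0xF7F5FFD7 = 4160094167.

4160094167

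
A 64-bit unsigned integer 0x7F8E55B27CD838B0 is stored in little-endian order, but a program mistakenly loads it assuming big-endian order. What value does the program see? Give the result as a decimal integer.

Stored little-endian, the bytes at ascending addresses are B0 38 D8 7C B2 55 8E 7F.
Read back as big-endian, the last byte is least significant, giving 0xB038D87CB2558E7F.
0xB038D87CB2558E7F = 12698137179450609279.

12698137179450609279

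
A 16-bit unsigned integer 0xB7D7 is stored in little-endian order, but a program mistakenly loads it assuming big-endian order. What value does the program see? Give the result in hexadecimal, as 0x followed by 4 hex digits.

Stored little-endian, the bytes at ascending addresses are D7 B7.
Read back as big-endian, the last byte is least significant, giving 0xD7B7.

0xD7B7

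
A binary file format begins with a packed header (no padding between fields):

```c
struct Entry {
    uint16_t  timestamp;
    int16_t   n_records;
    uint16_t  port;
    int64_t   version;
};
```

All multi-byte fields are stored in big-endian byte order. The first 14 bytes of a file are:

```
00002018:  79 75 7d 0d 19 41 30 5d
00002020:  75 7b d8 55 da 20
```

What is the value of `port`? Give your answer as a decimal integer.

6465

`port` follows `timestamp` (2 B), `n_records` (2 B), so it starts at offset 2 + 2 = 4 and occupies 2 bytes.
Bytes at offsets 4..5: 19 41.
Big-endian: lowest address holds the most-significant byte.
The bytes are already most-significant first: 0x1941.
0x1941 = 6465.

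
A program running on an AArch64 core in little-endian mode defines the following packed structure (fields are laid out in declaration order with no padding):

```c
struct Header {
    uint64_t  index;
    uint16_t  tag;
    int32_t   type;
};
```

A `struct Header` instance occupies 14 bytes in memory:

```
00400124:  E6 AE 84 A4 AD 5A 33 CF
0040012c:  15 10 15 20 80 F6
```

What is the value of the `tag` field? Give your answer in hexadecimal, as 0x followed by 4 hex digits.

0x1015

`tag` follows `index` (8 bytes), so it starts at byte offset 8 and occupies 2 bytes.
Bytes at offsets 8..9: 15 10.
In little-endian order the low byte comes first in memory.
Reassemble most-significant byte first: 10 15 → 0x1015.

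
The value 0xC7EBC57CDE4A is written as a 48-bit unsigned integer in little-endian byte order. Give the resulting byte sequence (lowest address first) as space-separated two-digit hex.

4A DE 7C C5 EB C7

Split into bytes (most-significant first): C7 EB C5 7C DE 4A.
In little-endian order the low byte comes first in memory.
So at ascending addresses the bytes are 4A DE 7C C5 EB C7.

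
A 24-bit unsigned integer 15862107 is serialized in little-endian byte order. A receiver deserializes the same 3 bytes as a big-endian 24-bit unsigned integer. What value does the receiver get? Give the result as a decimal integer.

15862107 in 24-bit hexadecimal is 0xF2095B.
Stored little-endian, the bytes at ascending addresses are 5B 09 F2.
Read back as big-endian, the last byte is least significant, giving 0x5B09F2.
0x5B09F2 = 5966322.

5966322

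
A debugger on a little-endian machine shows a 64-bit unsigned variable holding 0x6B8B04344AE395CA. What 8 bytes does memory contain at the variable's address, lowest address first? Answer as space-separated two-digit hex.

CA 95 E3 4A 34 04 8B 6B

Split into bytes (most-significant first): 6B 8B 04 34 4A E3 95 CA.
In little-endian order the low byte comes first in memory.
So at ascending addresses the bytes are CA 95 E3 4A 34 04 8B 6B.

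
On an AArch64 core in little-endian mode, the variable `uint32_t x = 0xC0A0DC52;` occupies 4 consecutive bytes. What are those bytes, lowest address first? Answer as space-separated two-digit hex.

Split into bytes (most-significant first): C0 A0 DC 52.
In little-endian order the low byte comes first in memory.
So at ascending addresses the bytes are 52 DC A0 C0.

52 DC A0 C0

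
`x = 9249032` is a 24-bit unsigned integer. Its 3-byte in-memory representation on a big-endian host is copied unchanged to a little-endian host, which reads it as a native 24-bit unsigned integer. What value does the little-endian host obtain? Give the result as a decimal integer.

532877

9249032 in 24-bit hexadecimal is 0x8D2108.
Stored big-endian, the bytes at ascending addresses are 8D 21 08.
Read back as little-endian, the first byte is least significant, giving 0x08218D.
0x08218D = 532877.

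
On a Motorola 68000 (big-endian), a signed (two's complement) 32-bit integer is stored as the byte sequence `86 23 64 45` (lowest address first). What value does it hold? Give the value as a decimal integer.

-2044500923

Big-endian: lowest address holds the most-significant byte.
The bytes are already most-significant first: 0x86236445.
Top bit is set, so as a signed 32-bit value this is 0x86236445 − 2^32 = -2044500923.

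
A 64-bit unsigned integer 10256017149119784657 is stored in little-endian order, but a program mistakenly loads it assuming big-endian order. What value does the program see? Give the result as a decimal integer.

15088915995453117582

10256017149119784657 in 64-bit hexadecimal is 0x8E54B142279966D1.
Stored little-endian, the bytes at ascending addresses are D1 66 99 27 42 B1 54 8E.
Read back as big-endian, the last byte is least significant, giving 0xD166992742B1548E.
0xD166992742B1548E = 15088915995453117582.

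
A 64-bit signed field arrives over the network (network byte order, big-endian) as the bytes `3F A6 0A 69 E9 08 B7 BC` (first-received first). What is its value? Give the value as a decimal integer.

Big-endian stores the most-significant byte at the lowest address.
The bytes are already most-significant first: 0x3FA60A69E908B7BC.
0x3FA60A69E908B7BC = 4586364720520935356.

4586364720520935356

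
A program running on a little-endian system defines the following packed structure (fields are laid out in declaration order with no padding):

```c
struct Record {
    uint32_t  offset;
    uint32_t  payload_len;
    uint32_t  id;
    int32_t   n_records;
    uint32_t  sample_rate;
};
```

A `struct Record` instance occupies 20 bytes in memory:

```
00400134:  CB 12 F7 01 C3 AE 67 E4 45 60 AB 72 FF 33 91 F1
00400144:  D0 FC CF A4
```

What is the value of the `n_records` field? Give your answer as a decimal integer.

-242142209

`n_records` follows `offset` (4 B), `payload_len` (4 B), `id` (4 B), so it starts at offset 4 + 4 + 4 = 12 and occupies 4 bytes.
Bytes at offsets 12..15: FF 33 91 F1.
Little-endian stores the least-significant byte at the lowest address.
Reassemble most-significant byte first: F1 91 33 FF → 0xF19133FF.
Top bit is set, so as a signed 32-bit value this is 0xF19133FF − 2^32 = -242142209.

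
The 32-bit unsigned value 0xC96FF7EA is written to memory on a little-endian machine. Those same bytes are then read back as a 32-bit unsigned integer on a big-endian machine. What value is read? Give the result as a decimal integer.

Stored little-endian, the bytes at ascending addresses are EA F7 6F C9.
Read back as big-endian, the last byte is least significant, giving 0xEAF76FC9.
0xEAF76FC9 = 3942084553.

3942084553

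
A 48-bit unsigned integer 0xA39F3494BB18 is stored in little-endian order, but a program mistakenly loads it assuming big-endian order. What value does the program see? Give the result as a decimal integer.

27193924427683

Stored little-endian, the bytes at ascending addresses are 18 BB 94 34 9F A3.
Read back as big-endian, the last byte is least significant, giving 0x18BB94349FA3.
0x18BB94349FA3 = 27193924427683.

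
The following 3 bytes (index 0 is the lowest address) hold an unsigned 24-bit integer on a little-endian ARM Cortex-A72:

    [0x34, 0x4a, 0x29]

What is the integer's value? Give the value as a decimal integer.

2705972

Little-endian stores the least-significant byte at the lowest address.
Reassemble most-significant byte first: 29 4A 34 → 0x294A34.
0x294A34 = 2705972.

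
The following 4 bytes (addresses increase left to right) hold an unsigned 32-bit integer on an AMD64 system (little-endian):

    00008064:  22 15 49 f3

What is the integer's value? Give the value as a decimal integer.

Little-endian: lowest address holds the least-significant byte.
Reassemble most-significant byte first: F3 49 15 22 → 0xF3491522.
0xF3491522 = 4081653026.

4081653026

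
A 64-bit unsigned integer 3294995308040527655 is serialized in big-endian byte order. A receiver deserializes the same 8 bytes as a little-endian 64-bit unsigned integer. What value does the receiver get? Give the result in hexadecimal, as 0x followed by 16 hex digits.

0x279F5568C62CBA2D

3294995308040527655 in 64-bit hexadecimal is 0x2DBA2CC668559F27.
Stored big-endian, the bytes at ascending addresses are 2D BA 2C C6 68 55 9F 27.
Read back as little-endian, the first byte is least significant, giving 0x279F5568C62CBA2D.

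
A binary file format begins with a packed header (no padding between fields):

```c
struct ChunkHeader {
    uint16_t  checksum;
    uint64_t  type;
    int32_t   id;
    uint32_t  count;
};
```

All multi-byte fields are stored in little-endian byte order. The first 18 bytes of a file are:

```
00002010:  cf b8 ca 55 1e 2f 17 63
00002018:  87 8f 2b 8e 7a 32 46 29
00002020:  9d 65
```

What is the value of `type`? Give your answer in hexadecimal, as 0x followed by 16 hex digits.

`type` follows `checksum` (2 bytes), so it starts at byte offset 2 and occupies 8 bytes.
Bytes at offsets 2..9: CA 55 1E 2F 17 63 87 8F.
Little-endian stores the least-significant byte at the lowest address.
Reassemble most-significant byte first: 8F 87 63 17 2F 1E 55 CA → 0x8F8763172F1E55CA.

0x8F8763172F1E55CA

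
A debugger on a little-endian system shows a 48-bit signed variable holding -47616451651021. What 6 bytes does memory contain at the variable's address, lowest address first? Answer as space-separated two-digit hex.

Two's complement of -47616451651021 in 48 bits: 47616451651021 = 0x2B4E91AFA5CD; invert → 0xD4B16E505A32; add 1 → 0xD4B16E505A33.
Split into bytes (most-significant first): D4 B1 6E 50 5A 33.
Little-endian stores the least-significant byte at the lowest address.
So at ascending addresses the bytes are 33 5A 50 6E B1 D4.

33 5A 50 6E B1 D4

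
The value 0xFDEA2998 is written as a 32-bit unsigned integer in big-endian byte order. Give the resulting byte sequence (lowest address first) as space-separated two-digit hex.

Split into bytes (most-significant first): FD EA 29 98.
Big-endian: lowest address holds the most-significant byte.
So the memory order matches the most-significant-first order: FD EA 29 98.

FD EA 29 98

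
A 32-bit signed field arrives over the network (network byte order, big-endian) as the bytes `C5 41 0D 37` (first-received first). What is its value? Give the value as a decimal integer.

-985592521

Big-endian: lowest address holds the most-significant byte.
The bytes are already most-significant first: 0xC5410D37.
Top bit is set, so as a signed 32-bit value this is 0xC5410D37 − 2^32 = -985592521.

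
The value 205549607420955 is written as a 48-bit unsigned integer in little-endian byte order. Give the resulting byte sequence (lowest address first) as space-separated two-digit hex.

205549607420955 in hexadecimal, padded to 48 bits, is 0xBAF23F55841B.
Split into bytes (most-significant first): BA F2 3F 55 84 1B.
In little-endian order the low byte comes first in memory.
So at ascending addresses the bytes are 1B 84 55 3F F2 BA.

1B 84 55 3F F2 BA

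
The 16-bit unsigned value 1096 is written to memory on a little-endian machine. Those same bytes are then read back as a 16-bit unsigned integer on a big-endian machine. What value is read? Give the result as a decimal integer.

18436

1096 in 16-bit hexadecimal is 0x0448.
Stored little-endian, the bytes at ascending addresses are 48 04.
Read back as big-endian, the last byte is least significant, giving 0x4804.
0x4804 = 18436.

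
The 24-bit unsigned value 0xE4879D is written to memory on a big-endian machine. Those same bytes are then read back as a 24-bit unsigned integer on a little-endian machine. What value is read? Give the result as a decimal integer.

Stored big-endian, the bytes at ascending addresses are E4 87 9D.
Read back as little-endian, the first byte is least significant, giving 0x9D87E4.
0x9D87E4 = 10323940.

10323940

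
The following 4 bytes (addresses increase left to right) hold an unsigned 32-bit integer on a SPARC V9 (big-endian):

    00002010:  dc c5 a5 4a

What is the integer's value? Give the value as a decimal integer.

Big-endian: lowest address holds the most-significant byte.
The bytes are already most-significant first: 0xDCC5A54A.
0xDCC5A54A = 3703940426.

3703940426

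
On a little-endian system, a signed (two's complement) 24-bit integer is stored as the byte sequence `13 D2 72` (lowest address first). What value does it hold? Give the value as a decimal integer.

In little-endian order the low byte comes first in memory.
Reassemble most-significant byte first: 72 D2 13 → 0x72D213.
0x72D213 = 7524883.

7524883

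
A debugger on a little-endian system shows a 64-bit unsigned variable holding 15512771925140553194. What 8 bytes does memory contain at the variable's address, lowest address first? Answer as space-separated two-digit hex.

15512771925140553194 in hexadecimal, padded to 64 bits, is 0xD7486FE02FA7BDEA.
Split into bytes (most-significant first): D7 48 6F E0 2F A7 BD EA.
Little-endian: lowest address holds the least-significant byte.
So at ascending addresses the bytes are EA BD A7 2F E0 6F 48 D7.

EA BD A7 2F E0 6F 48 D7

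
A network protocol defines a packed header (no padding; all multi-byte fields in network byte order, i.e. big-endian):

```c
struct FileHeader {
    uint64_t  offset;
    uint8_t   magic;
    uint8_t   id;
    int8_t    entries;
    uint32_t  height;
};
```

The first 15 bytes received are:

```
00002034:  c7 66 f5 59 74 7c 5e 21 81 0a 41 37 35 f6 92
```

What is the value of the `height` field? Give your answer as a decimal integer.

`height` follows `offset` (8 B), `magic` (1 B), `id` (1 B), `entries` (1 B), so it starts at offset 8 + 1 + 1 + 1 = 11 and occupies 4 bytes.
Bytes at offsets 11..14: 37 35 F6 92.
Big-endian: lowest address holds the most-significant byte.
The bytes are already most-significant first: 0x3735F692.
0x3735F692 = 926283410.

926283410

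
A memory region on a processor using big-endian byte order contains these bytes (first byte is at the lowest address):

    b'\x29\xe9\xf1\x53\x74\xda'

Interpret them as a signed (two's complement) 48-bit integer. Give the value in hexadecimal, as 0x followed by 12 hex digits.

0x29E9F15374DA

Big-endian stores the most-significant byte at the lowest address.
The bytes are already most-significant first: 0x29E9F15374DA.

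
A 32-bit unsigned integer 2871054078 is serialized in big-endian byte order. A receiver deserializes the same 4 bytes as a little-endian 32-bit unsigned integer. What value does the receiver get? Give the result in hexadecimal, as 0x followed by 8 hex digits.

2871054078 in 32-bit hexadecimal is 0xAB20CEFE.
Stored big-endian, the bytes at ascending addresses are AB 20 CE FE.
Read back as little-endian, the first byte is least significant, giving 0xFECE20AB.

0xFECE20AB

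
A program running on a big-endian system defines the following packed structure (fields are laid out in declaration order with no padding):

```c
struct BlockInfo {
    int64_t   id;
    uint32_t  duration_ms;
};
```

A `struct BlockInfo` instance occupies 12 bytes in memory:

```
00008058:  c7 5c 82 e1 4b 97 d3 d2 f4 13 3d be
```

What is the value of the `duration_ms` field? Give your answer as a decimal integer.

4094901694

`duration_ms` follows `id` (8 bytes), so it starts at byte offset 8 and occupies 4 bytes.
Bytes at offsets 8..11: F4 13 3D BE.
Big-endian stores the most-significant byte at the lowest address.
The bytes are already most-significant first: 0xF4133DBE.
0xF4133DBE = 4094901694.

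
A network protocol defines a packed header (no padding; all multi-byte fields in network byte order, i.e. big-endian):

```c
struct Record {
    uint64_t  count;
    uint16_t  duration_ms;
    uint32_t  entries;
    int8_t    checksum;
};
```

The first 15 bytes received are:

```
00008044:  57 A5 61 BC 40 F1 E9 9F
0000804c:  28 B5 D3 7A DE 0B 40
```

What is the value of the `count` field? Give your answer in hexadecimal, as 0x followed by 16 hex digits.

0x57A561BC40F1E99F

`count` is the first field, at byte offset 0, occupying 8 bytes.
Bytes at offsets 0..7: 57 A5 61 BC 40 F1 E9 9F.
In big-endian order the high byte comes first in memory.
The bytes are already most-significant first: 0x57A561BC40F1E99F.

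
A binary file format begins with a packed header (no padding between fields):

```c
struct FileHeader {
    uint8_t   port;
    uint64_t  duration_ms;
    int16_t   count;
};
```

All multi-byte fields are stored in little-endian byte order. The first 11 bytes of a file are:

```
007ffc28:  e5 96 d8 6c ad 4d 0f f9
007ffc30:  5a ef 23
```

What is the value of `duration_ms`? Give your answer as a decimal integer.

`duration_ms` follows `port` (1 byte), so it starts at byte offset 1 and occupies 8 bytes.
Bytes at offsets 1..8: 96 D8 6C AD 4D 0F F9 5A.
In little-endian order the low byte comes first in memory.
Reassemble most-significant byte first: 5A F9 0F 4D AD 6C D8 96 → 0x5AF90F4DAD6CD896.
0x5AF90F4DAD6CD896 = 6555287558910957718.

6555287558910957718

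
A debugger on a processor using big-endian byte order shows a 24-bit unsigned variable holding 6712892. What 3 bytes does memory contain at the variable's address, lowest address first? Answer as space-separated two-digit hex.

6712892 in hexadecimal, padded to 24 bits, is 0x666E3C.
Split into bytes (most-significant first): 66 6E 3C.
In big-endian order the high byte comes first in memory.
So the memory order matches the most-significant-first order: 66 6E 3C.

66 6E 3C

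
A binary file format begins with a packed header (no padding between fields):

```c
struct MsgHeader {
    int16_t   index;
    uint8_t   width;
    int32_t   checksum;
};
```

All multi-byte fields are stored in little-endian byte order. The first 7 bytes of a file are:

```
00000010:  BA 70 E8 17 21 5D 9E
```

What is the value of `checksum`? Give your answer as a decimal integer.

-1638063849

`checksum` follows `index` (2 B), `width` (1 B), so it starts at offset 2 + 1 = 3 and occupies 4 bytes.
Bytes at offsets 3..6: 17 21 5D 9E.
Little-endian stores the least-significant byte at the lowest address.
Reassemble most-significant byte first: 9E 5D 21 17 → 0x9E5D2117.
Top bit is set, so as a signed 32-bit value this is 0x9E5D2117 − 2^32 = -1638063849.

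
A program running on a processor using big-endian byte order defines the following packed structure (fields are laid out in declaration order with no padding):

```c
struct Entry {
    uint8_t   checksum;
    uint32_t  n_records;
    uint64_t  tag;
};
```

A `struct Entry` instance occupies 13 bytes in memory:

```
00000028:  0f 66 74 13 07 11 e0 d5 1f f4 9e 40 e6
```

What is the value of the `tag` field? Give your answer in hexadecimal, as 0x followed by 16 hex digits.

0x11E0D51FF49E40E6

`tag` follows `checksum` (1 B), `n_records` (4 B), so it starts at offset 1 + 4 = 5 and occupies 8 bytes.
Bytes at offsets 5..12: 11 E0 D5 1F F4 9E 40 E6.
In big-endian order the high byte comes first in memory.
The bytes are already most-significant first: 0x11E0D51FF49E40E6.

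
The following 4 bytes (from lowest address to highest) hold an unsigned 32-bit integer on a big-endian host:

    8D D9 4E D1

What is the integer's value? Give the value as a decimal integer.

2379828945

Big-endian: lowest address holds the most-significant byte.
The bytes are already most-significant first: 0x8DD94ED1.
0x8DD94ED1 = 2379828945.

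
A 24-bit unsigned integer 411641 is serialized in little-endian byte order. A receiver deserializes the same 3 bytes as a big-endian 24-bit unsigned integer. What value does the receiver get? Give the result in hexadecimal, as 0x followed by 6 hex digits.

411641 in 24-bit hexadecimal is 0x0647F9.
Stored little-endian, the bytes at ascending addresses are F9 47 06.
Read back as big-endian, the last byte is least significant, giving 0xF94706.

0xF94706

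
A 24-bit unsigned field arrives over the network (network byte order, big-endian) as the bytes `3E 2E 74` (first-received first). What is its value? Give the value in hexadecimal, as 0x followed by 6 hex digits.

0x3E2E74

In big-endian order the high byte comes first in memory.
The bytes are already most-significant first: 0x3E2E74.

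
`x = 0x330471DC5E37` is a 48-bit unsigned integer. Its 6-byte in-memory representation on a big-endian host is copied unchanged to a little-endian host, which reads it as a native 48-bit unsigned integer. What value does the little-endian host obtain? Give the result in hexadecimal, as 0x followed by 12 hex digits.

Stored big-endian, the bytes at ascending addresses are 33 04 71 DC 5E 37.
Read back as little-endian, the first byte is least significant, giving 0x375EDC710433.

0x375EDC710433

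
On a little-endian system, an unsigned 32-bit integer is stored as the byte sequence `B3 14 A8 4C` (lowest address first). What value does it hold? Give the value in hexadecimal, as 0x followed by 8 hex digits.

0x4CA814B3

Little-endian: lowest address holds the least-significant byte.
Reassemble most-significant byte first: 4C A8 14 B3 → 0x4CA814B3.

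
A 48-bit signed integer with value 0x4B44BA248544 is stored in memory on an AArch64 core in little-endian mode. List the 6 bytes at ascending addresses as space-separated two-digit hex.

44 85 24 BA 44 4B

Split into bytes (most-significant first): 4B 44 BA 24 85 44.
Little-endian: lowest address holds the least-significant byte.
So at ascending addresses the bytes are 44 85 24 BA 44 4B.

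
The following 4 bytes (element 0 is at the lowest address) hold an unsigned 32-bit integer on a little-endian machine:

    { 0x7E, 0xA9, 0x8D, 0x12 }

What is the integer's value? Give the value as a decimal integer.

Little-endian stores the least-significant byte at the lowest address.
Reassemble most-significant byte first: 12 8D A9 7E → 0x128DA97E.
0x128DA97E = 311273854.

311273854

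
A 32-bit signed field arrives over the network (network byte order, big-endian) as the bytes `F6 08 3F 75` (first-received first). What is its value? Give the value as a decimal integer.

In big-endian order the high byte comes first in memory.
The bytes are already most-significant first: 0xF6083F75.
Top bit is set, so as a signed 32-bit value this is 0xF6083F75 − 2^32 = -167231627.

-167231627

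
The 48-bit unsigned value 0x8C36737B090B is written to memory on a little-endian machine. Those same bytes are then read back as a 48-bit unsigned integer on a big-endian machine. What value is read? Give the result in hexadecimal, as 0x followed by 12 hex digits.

Stored little-endian, the bytes at ascending addresses are 0B 09 7B 73 36 8C.
Read back as big-endian, the last byte is least significant, giving 0x0B097B73368C.

0x0B097B73368C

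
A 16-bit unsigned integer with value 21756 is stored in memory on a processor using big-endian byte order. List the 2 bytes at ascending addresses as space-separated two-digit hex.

21756 in hexadecimal, padded to 16 bits, is 0x54FC.
Split into bytes (most-significant first): 54 FC.
Big-endian: lowest address holds the most-significant byte.
So the memory order matches the most-significant-first order: 54 FC.

54 FC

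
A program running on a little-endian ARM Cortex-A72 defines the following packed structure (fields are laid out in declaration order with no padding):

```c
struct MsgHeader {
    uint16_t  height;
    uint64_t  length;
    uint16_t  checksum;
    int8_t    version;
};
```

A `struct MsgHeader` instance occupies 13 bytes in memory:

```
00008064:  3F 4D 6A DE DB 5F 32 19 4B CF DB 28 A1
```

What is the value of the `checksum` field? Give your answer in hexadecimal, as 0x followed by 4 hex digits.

`checksum` follows `height` (2 B), `length` (8 B), so it starts at offset 2 + 8 = 10 and occupies 2 bytes.
Bytes at offsets 10..11: DB 28.
In little-endian order the low byte comes first in memory.
Reassemble most-significant byte first: 28 DB → 0x28DB.

0x28DB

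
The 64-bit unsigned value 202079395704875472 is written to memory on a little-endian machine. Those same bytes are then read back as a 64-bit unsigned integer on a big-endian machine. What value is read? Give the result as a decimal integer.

14999637428878101762

202079395704875472 in 64-bit hexadecimal is 0x02CDEE23C56A29D0.
Stored little-endian, the bytes at ascending addresses are D0 29 6A C5 23 EE CD 02.
Read back as big-endian, the last byte is least significant, giving 0xD0296AC523EECD02.
0xD0296AC523EECD02 = 14999637428878101762.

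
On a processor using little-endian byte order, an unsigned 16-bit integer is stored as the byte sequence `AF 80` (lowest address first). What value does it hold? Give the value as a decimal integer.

In little-endian order the low byte comes first in memory.
Reassemble most-significant byte first: 80 AF → 0x80AF.
0x80AF = 32943.

32943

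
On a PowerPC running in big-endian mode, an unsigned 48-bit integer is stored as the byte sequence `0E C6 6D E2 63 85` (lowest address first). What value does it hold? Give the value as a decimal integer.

16245409866629

In big-endian order the high byte comes first in memory.
The bytes are already most-significant first: 0x0EC66DE26385.
0x0EC66DE26385 = 16245409866629.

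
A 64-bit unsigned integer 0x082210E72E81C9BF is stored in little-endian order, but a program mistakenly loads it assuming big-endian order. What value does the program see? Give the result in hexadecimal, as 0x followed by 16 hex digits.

0xBFC9812EE7102208

Stored little-endian, the bytes at ascending addresses are BF C9 81 2E E7 10 22 08.
Read back as big-endian, the last byte is least significant, giving 0xBFC9812EE7102208.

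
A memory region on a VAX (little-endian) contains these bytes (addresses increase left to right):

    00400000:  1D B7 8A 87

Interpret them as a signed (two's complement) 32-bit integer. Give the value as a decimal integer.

-2020952291

In little-endian order the low byte comes first in memory.
Reassemble most-significant byte first: 87 8A B7 1D → 0x878AB71D.
Top bit is set, so as a signed 32-bit value this is 0x878AB71D − 2^32 = -2020952291.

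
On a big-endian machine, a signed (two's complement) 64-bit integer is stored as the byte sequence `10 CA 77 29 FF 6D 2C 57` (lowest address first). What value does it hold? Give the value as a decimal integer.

In big-endian order the high byte comes first in memory.
The bytes are already most-significant first: 0x10CA7729FF6D2C57.
0x10CA7729FF6D2C57 = 1209910472165108823.

1209910472165108823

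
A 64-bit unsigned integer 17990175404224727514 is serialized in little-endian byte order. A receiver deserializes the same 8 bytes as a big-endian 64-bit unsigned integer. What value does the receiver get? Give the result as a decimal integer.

17990175404224727514 in 64-bit hexadecimal is 0xF9A9F136CFC8C9DA.
Stored little-endian, the bytes at ascending addresses are DA C9 C8 CF 36 F1 A9 F9.
Read back as big-endian, the last byte is least significant, giving 0xDAC9C8CF36F1A9F9.
0xDAC9C8CF36F1A9F9 = 15765352762892724729.

15765352762892724729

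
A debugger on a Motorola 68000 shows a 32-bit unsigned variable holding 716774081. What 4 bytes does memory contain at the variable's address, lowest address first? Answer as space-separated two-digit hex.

716774081 in hexadecimal, padded to 32 bits, is 0x2AB91AC1.
Split into bytes (most-significant first): 2A B9 1A C1.
Big-endian: lowest address holds the most-significant byte.
So the memory order matches the most-significant-first order: 2A B9 1A C1.

2A B9 1A C1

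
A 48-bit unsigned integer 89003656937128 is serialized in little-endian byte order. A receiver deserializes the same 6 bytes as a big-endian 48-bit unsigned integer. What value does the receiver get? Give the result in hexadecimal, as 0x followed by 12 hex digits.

89003656937128 in 48-bit hexadecimal is 0x50F2C75AFEA8.
Stored little-endian, the bytes at ascending addresses are A8 FE 5A C7 F2 50.
Read back as big-endian, the last byte is least significant, giving 0xA8FE5AC7F250.

0xA8FE5AC7F250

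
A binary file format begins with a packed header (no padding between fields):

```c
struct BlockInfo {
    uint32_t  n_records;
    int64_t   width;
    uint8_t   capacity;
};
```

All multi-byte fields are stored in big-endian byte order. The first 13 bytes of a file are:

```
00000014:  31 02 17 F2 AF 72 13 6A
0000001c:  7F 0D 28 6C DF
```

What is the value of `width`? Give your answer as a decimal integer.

`width` follows `n_records` (4 bytes), so it starts at byte offset 4 and occupies 8 bytes.
Bytes at offsets 4..11: AF 72 13 6A 7F 0D 28 6C.
Big-endian stores the most-significant byte at the lowest address.
The bytes are already most-significant first: 0xAF72136A7F0D286C.
Top bit is set, so as a signed 64-bit value this is 0xAF72136A7F0D286C − 2^64 = -5804555621608118164.

-5804555621608118164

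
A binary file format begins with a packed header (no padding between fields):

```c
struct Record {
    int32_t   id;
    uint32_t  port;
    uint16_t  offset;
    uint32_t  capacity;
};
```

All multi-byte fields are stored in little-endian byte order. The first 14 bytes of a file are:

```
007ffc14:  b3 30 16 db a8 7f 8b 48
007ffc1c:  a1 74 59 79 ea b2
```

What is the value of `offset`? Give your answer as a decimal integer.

`offset` follows `id` (4 B), `port` (4 B), so it starts at offset 4 + 4 = 8 and occupies 2 bytes.
Bytes at offsets 8..9: A1 74.
Little-endian stores the least-significant byte at the lowest address.
Reassemble most-significant byte first: 74 A1 → 0x74A1.
0x74A1 = 29857.

29857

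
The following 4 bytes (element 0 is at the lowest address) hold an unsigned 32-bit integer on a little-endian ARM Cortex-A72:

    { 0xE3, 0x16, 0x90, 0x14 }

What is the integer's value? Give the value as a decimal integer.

Little-endian: lowest address holds the least-significant byte.
Reassemble most-significant byte first: 14 90 16 E3 → 0x149016E3.
0x149016E3 = 344987363.

344987363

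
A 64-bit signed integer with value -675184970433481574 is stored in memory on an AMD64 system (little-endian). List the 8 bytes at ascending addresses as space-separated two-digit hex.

Two's complement of -675184970433481574 in 64 bits: 675184970433481574 = 0x095EBD27405ECB66; invert → 0xF6A142D8BFA13499; add 1 → 0xF6A142D8BFA1349A.
Split into bytes (most-significant first): F6 A1 42 D8 BF A1 34 9A.
Little-endian stores the least-significant byte at the lowest address.
So at ascending addresses the bytes are 9A 34 A1 BF D8 42 A1 F6.

9A 34 A1 BF D8 42 A1 F6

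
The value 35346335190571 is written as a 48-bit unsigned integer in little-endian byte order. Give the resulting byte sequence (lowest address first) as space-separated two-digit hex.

35346335190571 in hexadecimal, padded to 48 bits, is 0x2025B5C0CE2B.
Split into bytes (most-significant first): 20 25 B5 C0 CE 2B.
In little-endian order the low byte comes first in memory.
So at ascending addresses the bytes are 2B CE C0 B5 25 20.

2B CE C0 B5 25 20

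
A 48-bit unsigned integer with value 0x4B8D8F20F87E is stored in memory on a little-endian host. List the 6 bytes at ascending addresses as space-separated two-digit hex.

7E F8 20 8F 8D 4B

Split into bytes (most-significant first): 4B 8D 8F 20 F8 7E.
In little-endian order the low byte comes first in memory.
So at ascending addresses the bytes are 7E F8 20 8F 8D 4B.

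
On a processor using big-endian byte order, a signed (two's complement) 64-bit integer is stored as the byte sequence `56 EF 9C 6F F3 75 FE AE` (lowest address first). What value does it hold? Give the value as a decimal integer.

In big-endian order the high byte comes first in memory.
The bytes are already most-significant first: 0x56EF9C6FF375FEAE.
0x56EF9C6FF375FEAE = 6264397611335548590.

6264397611335548590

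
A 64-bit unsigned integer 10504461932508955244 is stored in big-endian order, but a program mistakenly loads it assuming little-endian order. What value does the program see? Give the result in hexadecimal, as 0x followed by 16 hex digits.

0x6C42CFFB7858C791

10504461932508955244 in 64-bit hexadecimal is 0x91C75878FBCF426C.
Stored big-endian, the bytes at ascending addresses are 91 C7 58 78 FB CF 42 6C.
Read back as little-endian, the first byte is least significant, giving 0x6C42CFFB7858C791.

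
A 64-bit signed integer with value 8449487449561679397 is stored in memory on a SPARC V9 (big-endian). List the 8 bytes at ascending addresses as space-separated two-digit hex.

75 42 9C 11 6D 3E C6 25

8449487449561679397 in hexadecimal, padded to 64 bits, is 0x75429C116D3EC625.
Split into bytes (most-significant first): 75 42 9C 11 6D 3E C6 25.
Big-endian: lowest address holds the most-significant byte.
So the memory order matches the most-significant-first order: 75 42 9C 11 6D 3E C6 25.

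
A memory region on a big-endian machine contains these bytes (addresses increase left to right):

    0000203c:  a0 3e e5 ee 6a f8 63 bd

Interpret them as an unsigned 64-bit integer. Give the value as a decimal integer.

Big-endian: lowest address holds the most-significant byte.
The bytes are already most-significant first: 0xA03EE5EE6AF863BD.
0xA03EE5EE6AF863BD = 11546919306784170941.

11546919306784170941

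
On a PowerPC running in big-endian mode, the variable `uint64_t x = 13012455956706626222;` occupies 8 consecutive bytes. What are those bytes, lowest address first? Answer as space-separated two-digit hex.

13012455956706626222 in hexadecimal, padded to 64 bits, is 0xB49587BFEAEA0AAE.
Split into bytes (most-significant first): B4 95 87 BF EA EA 0A AE.
In big-endian order the high byte comes first in memory.
So the memory order matches the most-significant-first order: B4 95 87 BF EA EA 0A AE.

B4 95 87 BF EA EA 0A AE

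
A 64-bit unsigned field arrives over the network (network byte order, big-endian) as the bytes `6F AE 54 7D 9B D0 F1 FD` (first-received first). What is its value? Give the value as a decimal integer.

Big-endian: lowest address holds the most-significant byte.
The bytes are already most-significant first: 0x6FAE547D9BD0F1FD.
0x6FAE547D9BD0F1FD = 8047462482619462141.

8047462482619462141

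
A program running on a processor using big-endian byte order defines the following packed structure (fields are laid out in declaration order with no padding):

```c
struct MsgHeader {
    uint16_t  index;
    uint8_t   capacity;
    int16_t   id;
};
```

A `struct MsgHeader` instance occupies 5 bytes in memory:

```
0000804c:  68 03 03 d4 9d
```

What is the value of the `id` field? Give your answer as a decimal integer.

-11107

`id` follows `index` (2 B), `capacity` (1 B), so it starts at offset 2 + 1 = 3 and occupies 2 bytes.
Bytes at offsets 3..4: D4 9D.
Big-endian: lowest address holds the most-significant byte.
The bytes are already most-significant first: 0xD49D.
Top bit is set, so as a signed 16-bit value this is 0xD49D − 2^16 = -11107.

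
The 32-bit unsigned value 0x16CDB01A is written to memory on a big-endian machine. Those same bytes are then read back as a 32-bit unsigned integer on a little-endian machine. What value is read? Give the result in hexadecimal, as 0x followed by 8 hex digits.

Stored big-endian, the bytes at ascending addresses are 16 CD B0 1A.
Read back as little-endian, the first byte is least significant, giving 0x1AB0CD16.

0x1AB0CD16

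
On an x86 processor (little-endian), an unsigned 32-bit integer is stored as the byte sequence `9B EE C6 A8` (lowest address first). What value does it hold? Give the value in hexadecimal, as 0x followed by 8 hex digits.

In little-endian order the low byte comes first in memory.
Reassemble most-significant byte first: A8 C6 EE 9B → 0xA8C6EE9B.

0xA8C6EE9B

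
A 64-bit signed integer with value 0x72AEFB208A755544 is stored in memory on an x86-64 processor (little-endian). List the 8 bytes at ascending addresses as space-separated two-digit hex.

44 55 75 8A 20 FB AE 72

Split into bytes (most-significant first): 72 AE FB 20 8A 75 55 44.
Little-endian: lowest address holds the least-significant byte.
So at ascending addresses the bytes are 44 55 75 8A 20 FB AE 72.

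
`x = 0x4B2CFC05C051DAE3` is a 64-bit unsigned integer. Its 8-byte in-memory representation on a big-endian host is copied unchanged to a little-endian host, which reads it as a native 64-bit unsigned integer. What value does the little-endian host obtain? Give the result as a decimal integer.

Stored big-endian, the bytes at ascending addresses are 4B 2C FC 05 C0 51 DA E3.
Read back as little-endian, the first byte is least significant, giving 0xE3DA51C005FC2C4B.
0xE3DA51C005FC2C4B = 16418525276708547659.

16418525276708547659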